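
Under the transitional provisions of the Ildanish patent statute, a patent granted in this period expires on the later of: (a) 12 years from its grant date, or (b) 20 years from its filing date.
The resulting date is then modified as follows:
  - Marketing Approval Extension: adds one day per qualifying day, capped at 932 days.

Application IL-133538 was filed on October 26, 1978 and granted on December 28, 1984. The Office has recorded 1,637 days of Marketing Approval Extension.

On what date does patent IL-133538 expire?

(a) grant + 12 years → 28 December 1996.
(b) filing + 20 years → 26 October 1998.
Later of the two: 26 October 1998.
Marketing Approval Extension: 1637 days claimed exceeds the 932-day cap, so +932 days → 15 May 2001.

2001-05-15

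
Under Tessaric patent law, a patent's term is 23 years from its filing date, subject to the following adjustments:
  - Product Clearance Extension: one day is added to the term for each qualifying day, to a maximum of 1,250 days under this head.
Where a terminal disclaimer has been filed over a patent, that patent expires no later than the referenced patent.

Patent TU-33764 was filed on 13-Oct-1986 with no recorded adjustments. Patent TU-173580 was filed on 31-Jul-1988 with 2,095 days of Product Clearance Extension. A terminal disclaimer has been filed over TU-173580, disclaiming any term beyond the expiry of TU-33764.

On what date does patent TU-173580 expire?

Natural term of TU-173580:
  Base: filing + 23 years → 31 July 2011.
  Product Clearance Extension: 2095 days claimed exceeds the 1250-day cap, so +1250 days → 1 January 2015.
Expiry of referenced patent TU-33764:
  Base: filing + 23 years → 13 October 2009.
Terminal disclaimer: TU-173580 expires on the earlier of 1 January 2015 and 13 October 2009.

October 13, 2009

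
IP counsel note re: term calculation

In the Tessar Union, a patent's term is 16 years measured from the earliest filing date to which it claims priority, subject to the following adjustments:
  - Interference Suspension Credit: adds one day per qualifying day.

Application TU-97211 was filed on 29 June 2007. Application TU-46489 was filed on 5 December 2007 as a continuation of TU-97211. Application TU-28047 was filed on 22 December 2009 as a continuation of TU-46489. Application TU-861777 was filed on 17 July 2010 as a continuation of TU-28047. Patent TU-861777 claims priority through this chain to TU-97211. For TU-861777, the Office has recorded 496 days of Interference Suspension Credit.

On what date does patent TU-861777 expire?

Earliest priority filing: 29 June 2007.
Base term: 29 June 2007 + 16 years → 29 June 2023.
Interference Suspension Credit: +496 days → 6 November 2024.

2024-11-06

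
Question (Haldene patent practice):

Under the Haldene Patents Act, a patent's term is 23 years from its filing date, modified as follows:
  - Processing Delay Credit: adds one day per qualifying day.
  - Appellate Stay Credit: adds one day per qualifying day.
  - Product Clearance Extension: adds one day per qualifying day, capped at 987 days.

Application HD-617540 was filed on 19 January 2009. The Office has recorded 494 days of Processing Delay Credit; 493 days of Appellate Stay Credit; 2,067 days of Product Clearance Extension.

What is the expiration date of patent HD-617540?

June 15, 2037

Base term: filing date + 23 years → 19 January 2032.
Processing Delay Credit: +494 days → 27 May 2033.
Appellate Stay Credit: +493 days → 2 October 2034.
Product Clearance Extension: 2067 days claimed exceeds the 987-day cap, so +987 days → 15 June 2037.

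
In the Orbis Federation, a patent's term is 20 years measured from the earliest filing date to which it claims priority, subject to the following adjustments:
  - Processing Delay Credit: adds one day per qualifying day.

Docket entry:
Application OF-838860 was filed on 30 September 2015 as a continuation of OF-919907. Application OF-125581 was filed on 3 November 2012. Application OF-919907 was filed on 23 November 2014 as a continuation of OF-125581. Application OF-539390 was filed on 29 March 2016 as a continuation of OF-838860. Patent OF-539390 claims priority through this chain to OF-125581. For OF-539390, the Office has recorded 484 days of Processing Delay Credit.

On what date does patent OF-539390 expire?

Earliest priority filing: 3 November 2012.
Base term: 3 November 2012 + 20 years → 3 November 2032.
Processing Delay Credit: +484 days → 2 March 2034.

2034-03-02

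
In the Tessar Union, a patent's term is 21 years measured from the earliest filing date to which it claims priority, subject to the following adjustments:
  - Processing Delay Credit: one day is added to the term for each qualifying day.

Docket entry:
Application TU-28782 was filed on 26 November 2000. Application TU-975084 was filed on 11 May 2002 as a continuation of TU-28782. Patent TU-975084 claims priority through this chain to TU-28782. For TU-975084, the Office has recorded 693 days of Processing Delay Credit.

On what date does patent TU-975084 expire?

Earliest priority filing: 26 November 2000.
Base term: 26 November 2000 + 21 years → 26 November 2021.
Processing Delay Credit: +693 days → 20 October 2023.

October 20, 2023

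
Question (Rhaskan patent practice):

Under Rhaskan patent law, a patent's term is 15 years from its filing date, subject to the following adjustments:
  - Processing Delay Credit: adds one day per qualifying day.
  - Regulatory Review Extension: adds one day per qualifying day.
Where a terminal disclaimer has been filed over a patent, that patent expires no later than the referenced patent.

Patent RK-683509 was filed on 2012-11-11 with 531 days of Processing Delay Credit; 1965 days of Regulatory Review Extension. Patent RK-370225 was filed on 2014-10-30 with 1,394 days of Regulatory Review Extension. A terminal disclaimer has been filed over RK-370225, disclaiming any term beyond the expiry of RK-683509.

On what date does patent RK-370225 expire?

August 24, 2033

Natural term of RK-370225:
  Base: filing + 15 years → 30 October 2029.
  Regulatory Review Extension: +1394 days → 24 August 2033.
Expiry of referenced patent RK-683509:
  Base: filing + 15 years → 11 November 2027.
  Processing Delay Credit: +531 days → 25 April 2029.
  Regulatory Review Extension: +1965 days → 11 September 2034.
Terminal disclaimer: RK-370225 expires on the earlier of 24 August 2033 and 11 September 2034.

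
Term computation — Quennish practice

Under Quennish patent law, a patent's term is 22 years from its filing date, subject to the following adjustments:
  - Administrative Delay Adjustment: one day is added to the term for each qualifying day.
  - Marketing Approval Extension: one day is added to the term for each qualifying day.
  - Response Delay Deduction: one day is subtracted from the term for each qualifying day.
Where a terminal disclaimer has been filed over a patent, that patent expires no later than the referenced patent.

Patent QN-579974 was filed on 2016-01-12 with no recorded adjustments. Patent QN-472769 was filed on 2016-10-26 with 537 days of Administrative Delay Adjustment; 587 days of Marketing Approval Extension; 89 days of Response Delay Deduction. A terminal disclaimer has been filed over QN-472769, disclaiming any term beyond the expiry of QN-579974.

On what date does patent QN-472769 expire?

January 12, 2038

Natural term of QN-472769:
  Base: filing + 22 years → 26 October 2038.
  Administrative Delay Adjustment: +537 days → 15 April 2040.
  Marketing Approval Extension: +587 days → 23 November 2041.
  Response Delay Deduction: −89 days → 26 August 2041.
Expiry of referenced patent QN-579974:
  Base: filing + 22 years → 12 January 2038.
Terminal disclaimer: QN-472769 expires on the earlier of 26 August 2041 and 12 January 2038.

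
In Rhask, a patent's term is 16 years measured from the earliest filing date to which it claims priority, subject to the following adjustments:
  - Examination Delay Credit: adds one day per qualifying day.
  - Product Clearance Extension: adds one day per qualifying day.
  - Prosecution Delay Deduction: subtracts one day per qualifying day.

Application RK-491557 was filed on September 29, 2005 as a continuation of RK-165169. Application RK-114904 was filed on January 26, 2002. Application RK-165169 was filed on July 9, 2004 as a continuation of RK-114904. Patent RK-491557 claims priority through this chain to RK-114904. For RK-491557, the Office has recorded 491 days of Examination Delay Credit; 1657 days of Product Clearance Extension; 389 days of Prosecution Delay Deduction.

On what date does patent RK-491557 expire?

Earliest priority filing: 26 January 2002.
Base term: 26 January 2002 + 16 years → 26 January 2018.
Examination Delay Credit: +491 days → 1 June 2019.
Product Clearance Extension: +1657 days → 14 December 2023.
Prosecution Delay Deduction: −389 days → 20 November 2022.

November 20, 2022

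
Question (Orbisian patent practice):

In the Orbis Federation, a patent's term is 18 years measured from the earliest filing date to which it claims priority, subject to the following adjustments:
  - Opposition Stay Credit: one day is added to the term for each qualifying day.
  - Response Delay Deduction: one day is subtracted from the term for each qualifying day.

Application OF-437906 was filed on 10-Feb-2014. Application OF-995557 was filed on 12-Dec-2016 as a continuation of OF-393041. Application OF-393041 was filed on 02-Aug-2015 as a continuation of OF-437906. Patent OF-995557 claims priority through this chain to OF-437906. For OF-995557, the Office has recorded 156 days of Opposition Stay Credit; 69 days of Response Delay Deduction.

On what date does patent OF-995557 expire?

Earliest priority filing: 10 February 2014.
Base term: 10 February 2014 + 18 years → 10 February 2032.
Opposition Stay Credit: +156 days → 15 July 2032.
Response Delay Deduction: −69 days → 7 May 2032.

May 7, 2032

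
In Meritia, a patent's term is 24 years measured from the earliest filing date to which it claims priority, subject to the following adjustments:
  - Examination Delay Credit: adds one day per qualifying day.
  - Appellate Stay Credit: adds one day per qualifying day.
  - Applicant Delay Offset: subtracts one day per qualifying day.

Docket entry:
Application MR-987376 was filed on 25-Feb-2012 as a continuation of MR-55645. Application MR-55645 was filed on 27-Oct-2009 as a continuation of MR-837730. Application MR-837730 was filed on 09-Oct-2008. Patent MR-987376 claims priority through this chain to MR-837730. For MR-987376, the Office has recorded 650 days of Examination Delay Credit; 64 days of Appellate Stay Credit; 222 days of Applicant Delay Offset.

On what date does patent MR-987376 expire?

February 13, 2034

Earliest priority filing: 9 October 2008.
Base term: 9 October 2008 + 24 years → 9 October 2032.
Examination Delay Credit: +650 days → 21 July 2034.
Appellate Stay Credit: +64 days → 23 September 2034.
Applicant Delay Offset: −222 days → 13 February 2034.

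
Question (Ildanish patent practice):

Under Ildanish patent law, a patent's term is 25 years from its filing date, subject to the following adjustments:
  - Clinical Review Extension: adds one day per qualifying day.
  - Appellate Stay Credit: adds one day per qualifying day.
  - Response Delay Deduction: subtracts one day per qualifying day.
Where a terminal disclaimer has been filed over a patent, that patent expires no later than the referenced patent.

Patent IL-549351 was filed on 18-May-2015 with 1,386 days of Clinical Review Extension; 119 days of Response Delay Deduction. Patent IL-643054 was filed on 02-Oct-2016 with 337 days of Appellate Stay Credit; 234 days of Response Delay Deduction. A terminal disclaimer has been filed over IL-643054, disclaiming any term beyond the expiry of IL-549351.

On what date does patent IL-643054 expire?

2042-01-13

Natural term of IL-643054:
  Base: filing + 25 years → 2 October 2041.
  Appellate Stay Credit: +337 days → 4 September 2042.
  Response Delay Deduction: −234 days → 13 January 2042.
Expiry of referenced patent IL-549351:
  Base: filing + 25 years → 18 May 2040.
  Clinical Review Extension: +1386 days → 4 March 2044.
  Response Delay Deduction: −119 days → 6 November 2043.
Terminal disclaimer: IL-643054 expires on the earlier of 13 January 2042 and 6 November 2043.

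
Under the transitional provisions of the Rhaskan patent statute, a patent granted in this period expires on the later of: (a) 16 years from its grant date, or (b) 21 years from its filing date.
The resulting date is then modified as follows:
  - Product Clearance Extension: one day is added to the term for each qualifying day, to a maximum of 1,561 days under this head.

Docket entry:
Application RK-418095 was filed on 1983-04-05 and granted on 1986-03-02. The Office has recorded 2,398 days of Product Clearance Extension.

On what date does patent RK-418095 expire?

July 14, 2008

(a) grant + 16 years → 2 March 2002.
(b) filing + 21 years → 5 April 2004.
Later of the two: 5 April 2004.
Product Clearance Extension: 2398 days claimed exceeds the 1561-day cap, so +1561 days → 14 July 2008.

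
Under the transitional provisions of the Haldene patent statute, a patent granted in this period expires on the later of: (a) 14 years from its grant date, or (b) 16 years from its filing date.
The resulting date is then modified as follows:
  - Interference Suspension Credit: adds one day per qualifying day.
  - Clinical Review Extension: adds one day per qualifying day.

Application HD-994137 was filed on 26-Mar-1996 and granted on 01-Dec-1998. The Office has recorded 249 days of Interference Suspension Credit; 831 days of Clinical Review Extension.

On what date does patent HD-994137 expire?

2015-11-16

(a) grant + 14 years → 1 December 2012.
(b) filing + 16 years → 26 March 2012.
Later of the two: 1 December 2012.
Interference Suspension Credit: +249 days → 7 August 2013.
Clinical Review Extension: +831 days → 16 November 2015.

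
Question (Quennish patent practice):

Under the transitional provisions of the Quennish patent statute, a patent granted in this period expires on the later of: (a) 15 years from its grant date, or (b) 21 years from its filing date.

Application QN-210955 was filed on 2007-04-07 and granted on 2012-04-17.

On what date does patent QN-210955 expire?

(a) grant + 15 years → 17 April 2027.
(b) filing + 21 years → 7 April 2028.
Later of the two: 7 April 2028.

April 7, 2028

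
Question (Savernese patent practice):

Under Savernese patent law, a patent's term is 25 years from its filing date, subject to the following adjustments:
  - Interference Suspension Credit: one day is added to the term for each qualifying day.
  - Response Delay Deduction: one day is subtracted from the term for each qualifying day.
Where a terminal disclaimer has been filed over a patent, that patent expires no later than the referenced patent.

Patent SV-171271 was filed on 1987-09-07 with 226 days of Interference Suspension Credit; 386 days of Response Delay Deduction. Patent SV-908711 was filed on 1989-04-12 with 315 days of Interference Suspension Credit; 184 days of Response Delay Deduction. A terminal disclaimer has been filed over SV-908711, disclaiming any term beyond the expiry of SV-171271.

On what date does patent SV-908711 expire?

March 31, 2012

Natural term of SV-908711:
  Base: filing + 25 years → 12 April 2014.
  Interference Suspension Credit: +315 days → 21 February 2015.
  Response Delay Deduction: −184 days → 21 August 2014.
Expiry of referenced patent SV-171271:
  Base: filing + 25 years → 7 September 2012.
  Interference Suspension Credit: +226 days → 21 April 2013.
  Response Delay Deduction: −386 days → 31 March 2012.
Terminal disclaimer: SV-908711 expires on the earlier of 21 August 2014 and 31 March 2012.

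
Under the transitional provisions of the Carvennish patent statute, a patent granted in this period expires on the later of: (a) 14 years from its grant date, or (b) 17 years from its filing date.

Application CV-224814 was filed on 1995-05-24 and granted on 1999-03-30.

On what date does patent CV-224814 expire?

(a) grant + 14 years → 30 March 2013.
(b) filing + 17 years → 24 May 2012.
Later of the two: 30 March 2013.

2013-03-30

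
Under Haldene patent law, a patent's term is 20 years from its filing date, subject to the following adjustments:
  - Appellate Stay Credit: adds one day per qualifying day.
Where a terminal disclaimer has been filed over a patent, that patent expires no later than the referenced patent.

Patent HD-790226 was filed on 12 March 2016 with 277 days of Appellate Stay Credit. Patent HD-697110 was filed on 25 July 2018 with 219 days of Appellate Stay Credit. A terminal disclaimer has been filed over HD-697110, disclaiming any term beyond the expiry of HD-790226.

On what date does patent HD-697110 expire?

Natural term of HD-697110:
  Base: filing + 20 years → 25 July 2038.
  Appellate Stay Credit: +219 days → 1 March 2039.
Expiry of referenced patent HD-790226:
  Base: filing + 20 years → 12 March 2036.
  Appellate Stay Credit: +277 days → 14 December 2036.
Terminal disclaimer: HD-697110 expires on the earlier of 1 March 2039 and 14 December 2036.

December 14, 2036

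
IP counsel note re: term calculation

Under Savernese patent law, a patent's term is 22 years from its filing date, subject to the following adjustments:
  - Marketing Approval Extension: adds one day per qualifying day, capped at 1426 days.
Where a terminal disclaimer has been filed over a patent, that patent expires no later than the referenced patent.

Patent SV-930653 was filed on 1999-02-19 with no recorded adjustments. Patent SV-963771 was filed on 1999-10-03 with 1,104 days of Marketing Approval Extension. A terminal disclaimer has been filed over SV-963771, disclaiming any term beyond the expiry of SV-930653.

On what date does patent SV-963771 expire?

Natural term of SV-963771:
  Base: filing + 22 years → 3 October 2021.
  Marketing Approval Extension: 1104 days (within the 1426-day cap) → +1104 days → 11 October 2024.
Expiry of referenced patent SV-930653:
  Base: filing + 22 years → 19 February 2021.
Terminal disclaimer: SV-963771 expires on the earlier of 11 October 2024 and 19 February 2021.

February 19, 2021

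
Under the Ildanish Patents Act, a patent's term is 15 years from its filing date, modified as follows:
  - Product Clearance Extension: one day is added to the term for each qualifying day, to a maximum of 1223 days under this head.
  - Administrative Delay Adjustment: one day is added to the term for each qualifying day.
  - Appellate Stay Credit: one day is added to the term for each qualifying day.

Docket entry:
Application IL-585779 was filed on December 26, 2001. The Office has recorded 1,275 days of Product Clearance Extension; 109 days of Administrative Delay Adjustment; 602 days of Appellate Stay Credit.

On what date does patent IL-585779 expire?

Base term: filing date + 15 years → 26 December 2016.
Product Clearance Extension: 1275 days claimed exceeds the 1223-day cap, so +1223 days → 2 May 2020.
Administrative Delay Adjustment: +109 days → 19 August 2020.
Appellate Stay Credit: +602 days → 13 April 2022.

2022-04-13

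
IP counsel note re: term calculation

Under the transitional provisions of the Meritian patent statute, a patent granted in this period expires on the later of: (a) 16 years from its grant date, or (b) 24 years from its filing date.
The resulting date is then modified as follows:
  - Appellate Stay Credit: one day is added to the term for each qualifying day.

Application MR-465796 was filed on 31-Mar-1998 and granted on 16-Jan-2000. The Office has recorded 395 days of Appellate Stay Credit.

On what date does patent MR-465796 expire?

(a) grant + 16 years → 16 January 2016.
(b) filing + 24 years → 31 March 2022.
Later of the two: 31 March 2022.
Appellate Stay Credit: +395 days → 30 April 2023.

2023-04-30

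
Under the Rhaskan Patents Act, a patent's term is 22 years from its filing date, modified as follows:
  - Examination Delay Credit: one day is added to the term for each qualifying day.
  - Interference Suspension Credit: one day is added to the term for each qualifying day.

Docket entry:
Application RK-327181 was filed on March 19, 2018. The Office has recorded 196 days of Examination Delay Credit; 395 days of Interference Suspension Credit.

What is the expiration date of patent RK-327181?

Base term: filing date + 22 years → 19 March 2040.
Examination Delay Credit: +196 days → 1 October 2040.
Interference Suspension Credit: +395 days → 31 October 2041.

2041-10-31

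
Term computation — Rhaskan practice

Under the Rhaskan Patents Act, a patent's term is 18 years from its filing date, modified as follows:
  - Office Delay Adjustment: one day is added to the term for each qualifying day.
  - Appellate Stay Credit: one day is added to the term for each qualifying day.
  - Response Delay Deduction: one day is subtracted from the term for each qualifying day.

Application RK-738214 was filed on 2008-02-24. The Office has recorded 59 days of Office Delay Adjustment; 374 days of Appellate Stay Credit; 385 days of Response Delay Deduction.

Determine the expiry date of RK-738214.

Base term: filing date + 18 years → 24 February 2026.
Office Delay Adjustment: +59 days → 24 April 2026.
Appellate Stay Credit: +374 days → 3 May 2027.
Response Delay Deduction: −385 days → 13 April 2026.

2026-04-13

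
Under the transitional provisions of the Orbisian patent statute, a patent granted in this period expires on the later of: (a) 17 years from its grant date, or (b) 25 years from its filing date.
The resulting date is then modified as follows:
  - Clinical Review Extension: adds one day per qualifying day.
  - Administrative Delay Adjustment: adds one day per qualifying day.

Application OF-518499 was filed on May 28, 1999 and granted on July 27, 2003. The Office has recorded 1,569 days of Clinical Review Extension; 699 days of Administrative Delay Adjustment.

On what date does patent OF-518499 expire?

2030-08-13

(a) grant + 17 years → 27 July 2020.
(b) filing + 25 years → 28 May 2024.
Later of the two: 28 May 2024.
Clinical Review Extension: +1569 days → 13 September 2028.
Administrative Delay Adjustment: +699 days → 13 August 2030.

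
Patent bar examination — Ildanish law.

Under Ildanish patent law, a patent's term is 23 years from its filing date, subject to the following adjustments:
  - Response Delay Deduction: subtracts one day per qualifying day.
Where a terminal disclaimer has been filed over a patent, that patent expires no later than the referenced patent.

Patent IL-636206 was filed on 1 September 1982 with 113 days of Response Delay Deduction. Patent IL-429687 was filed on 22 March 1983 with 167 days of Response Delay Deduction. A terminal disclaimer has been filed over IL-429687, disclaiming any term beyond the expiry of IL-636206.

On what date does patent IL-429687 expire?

Natural term of IL-429687:
  Base: filing + 23 years → 22 March 2006.
  Response Delay Deduction: −167 days → 6 October 2005.
Expiry of referenced patent IL-636206:
  Base: filing + 23 years → 1 September 2005.
  Response Delay Deduction: −113 days → 11 May 2005.
Terminal disclaimer: IL-429687 expires on the earlier of 6 October 2005 and 11 May 2005.

2005-05-11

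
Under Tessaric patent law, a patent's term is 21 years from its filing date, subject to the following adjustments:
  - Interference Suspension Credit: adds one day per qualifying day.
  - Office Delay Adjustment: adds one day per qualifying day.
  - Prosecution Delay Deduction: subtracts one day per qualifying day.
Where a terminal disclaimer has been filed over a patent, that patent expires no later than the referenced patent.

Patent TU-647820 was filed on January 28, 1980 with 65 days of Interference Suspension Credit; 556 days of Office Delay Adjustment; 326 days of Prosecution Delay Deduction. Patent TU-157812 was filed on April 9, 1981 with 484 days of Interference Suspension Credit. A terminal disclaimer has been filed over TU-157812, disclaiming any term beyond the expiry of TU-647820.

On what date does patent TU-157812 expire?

Natural term of TU-157812:
  Base: filing + 21 years → 9 April 2002.
  Interference Suspension Credit: +484 days → 6 August 2003.
Expiry of referenced patent TU-647820:
  Base: filing + 21 years → 28 January 2001.
  Interference Suspension Credit: +65 days → 3 April 2001.
  Office Delay Adjustment: +556 days → 11 October 2002.
  Prosecution Delay Deduction: −326 days → 19 November 2001.
Terminal disclaimer: TU-157812 expires on the earlier of 6 August 2003 and 19 November 2001.

2001-11-19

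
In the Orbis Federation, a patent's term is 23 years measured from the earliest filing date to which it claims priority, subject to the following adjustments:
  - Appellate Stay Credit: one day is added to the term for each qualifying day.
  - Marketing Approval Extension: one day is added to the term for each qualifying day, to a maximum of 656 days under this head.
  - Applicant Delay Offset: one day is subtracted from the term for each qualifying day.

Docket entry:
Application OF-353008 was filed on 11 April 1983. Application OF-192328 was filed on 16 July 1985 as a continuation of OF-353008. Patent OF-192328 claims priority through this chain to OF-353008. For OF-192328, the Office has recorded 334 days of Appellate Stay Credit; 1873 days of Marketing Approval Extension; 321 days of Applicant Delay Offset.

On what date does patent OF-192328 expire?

Earliest priority filing: 11 April 1983.
Base term: 11 April 1983 + 23 years → 11 April 2006.
Appellate Stay Credit: +334 days → 11 March 2007.
Marketing Approval Extension: 1873 days claimed exceeds the 656-day cap, so +656 days → 26 December 2008.
Applicant Delay Offset: −321 days → 9 February 2008.

February 9, 2008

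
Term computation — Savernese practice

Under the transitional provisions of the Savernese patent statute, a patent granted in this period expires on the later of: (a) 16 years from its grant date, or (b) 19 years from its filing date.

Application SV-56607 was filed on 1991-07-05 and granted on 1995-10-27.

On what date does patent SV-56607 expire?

October 27, 2011

(a) grant + 16 years → 27 October 2011.
(b) filing + 19 years → 5 July 2010.
Later of the two: 27 October 2011.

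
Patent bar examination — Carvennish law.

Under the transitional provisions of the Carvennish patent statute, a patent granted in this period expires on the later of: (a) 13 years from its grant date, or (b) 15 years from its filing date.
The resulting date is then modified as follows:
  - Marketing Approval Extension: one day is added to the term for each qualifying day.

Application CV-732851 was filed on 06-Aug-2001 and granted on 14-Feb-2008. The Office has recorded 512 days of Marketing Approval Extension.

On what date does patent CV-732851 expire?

(a) grant + 13 years → 14 February 2021.
(b) filing + 15 years → 6 August 2016.
Later of the two: 14 February 2021.
Marketing Approval Extension: +512 days → 11 July 2022.

July 11, 2022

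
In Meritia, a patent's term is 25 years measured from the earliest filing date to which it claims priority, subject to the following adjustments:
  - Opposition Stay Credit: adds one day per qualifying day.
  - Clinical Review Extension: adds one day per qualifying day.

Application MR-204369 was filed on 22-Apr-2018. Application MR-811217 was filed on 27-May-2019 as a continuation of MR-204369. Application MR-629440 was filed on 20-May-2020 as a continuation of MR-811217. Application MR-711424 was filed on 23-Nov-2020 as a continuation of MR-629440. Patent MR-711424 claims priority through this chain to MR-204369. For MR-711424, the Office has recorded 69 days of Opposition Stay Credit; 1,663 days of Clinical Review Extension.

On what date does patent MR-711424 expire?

Earliest priority filing: 22 April 2018.
Base term: 22 April 2018 + 25 years → 22 April 2043.
Opposition Stay Credit: +69 days → 30 June 2043.
Clinical Review Extension: +1663 days → 18 January 2048.

January 18, 2048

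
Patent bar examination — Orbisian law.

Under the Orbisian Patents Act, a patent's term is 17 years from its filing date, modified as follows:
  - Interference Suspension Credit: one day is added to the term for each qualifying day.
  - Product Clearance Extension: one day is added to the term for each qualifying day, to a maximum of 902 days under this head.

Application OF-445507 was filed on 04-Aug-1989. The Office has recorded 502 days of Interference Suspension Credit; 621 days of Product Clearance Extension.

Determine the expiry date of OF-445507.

2009-08-31

Base term: filing date + 17 years → 4 August 2006.
Interference Suspension Credit: +502 days → 19 December 2007.
Product Clearance Extension: 621 days (within the 902-day cap) → +621 days → 31 August 2009.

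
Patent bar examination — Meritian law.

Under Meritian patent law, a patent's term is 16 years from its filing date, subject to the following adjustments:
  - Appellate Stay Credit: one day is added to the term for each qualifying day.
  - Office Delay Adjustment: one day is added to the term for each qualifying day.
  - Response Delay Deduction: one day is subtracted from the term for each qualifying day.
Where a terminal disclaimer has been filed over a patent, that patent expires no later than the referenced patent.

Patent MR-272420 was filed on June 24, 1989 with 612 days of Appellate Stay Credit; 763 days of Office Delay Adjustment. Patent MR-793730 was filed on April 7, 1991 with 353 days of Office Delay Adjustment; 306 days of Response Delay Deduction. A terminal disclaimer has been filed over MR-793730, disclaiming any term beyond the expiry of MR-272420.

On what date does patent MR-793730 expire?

2007-05-24

Natural term of MR-793730:
  Base: filing + 16 years → 7 April 2007.
  Office Delay Adjustment: +353 days → 25 March 2008.
  Response Delay Deduction: −306 days → 24 May 2007.
Expiry of referenced patent MR-272420:
  Base: filing + 16 years → 24 June 2005.
  Appellate Stay Credit: +612 days → 26 February 2007.
  Office Delay Adjustment: +763 days → 30 March 2009.
Terminal disclaimer: MR-793730 expires on the earlier of 24 May 2007 and 30 March 2009.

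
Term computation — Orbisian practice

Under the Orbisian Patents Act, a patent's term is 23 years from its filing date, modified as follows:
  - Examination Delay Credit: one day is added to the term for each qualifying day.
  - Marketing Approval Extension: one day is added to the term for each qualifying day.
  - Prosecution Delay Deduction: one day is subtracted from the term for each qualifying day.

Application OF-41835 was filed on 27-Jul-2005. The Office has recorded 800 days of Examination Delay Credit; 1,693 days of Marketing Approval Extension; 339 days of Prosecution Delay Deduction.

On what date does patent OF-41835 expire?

June 20, 2034

Base term: filing date + 23 years → 27 July 2028.
Examination Delay Credit: +800 days → 5 October 2030.
Marketing Approval Extension: +1693 days → 25 May 2035.
Prosecution Delay Deduction: −339 days → 20 June 2034.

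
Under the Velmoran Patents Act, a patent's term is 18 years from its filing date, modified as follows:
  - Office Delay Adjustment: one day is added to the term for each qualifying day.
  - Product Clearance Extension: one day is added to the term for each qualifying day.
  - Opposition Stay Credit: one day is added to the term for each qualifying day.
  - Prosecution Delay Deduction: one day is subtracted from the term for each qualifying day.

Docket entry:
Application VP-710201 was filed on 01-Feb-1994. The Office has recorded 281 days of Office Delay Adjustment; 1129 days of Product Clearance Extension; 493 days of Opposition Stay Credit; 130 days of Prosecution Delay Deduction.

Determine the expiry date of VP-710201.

Base term: filing date + 18 years → 1 February 2012.
Office Delay Adjustment: +281 days → 8 November 2012.
Product Clearance Extension: +1129 days → 12 December 2015.
Opposition Stay Credit: +493 days → 18 April 2017.
Prosecution Delay Deduction: −130 days → 9 December 2016.

2016-12-09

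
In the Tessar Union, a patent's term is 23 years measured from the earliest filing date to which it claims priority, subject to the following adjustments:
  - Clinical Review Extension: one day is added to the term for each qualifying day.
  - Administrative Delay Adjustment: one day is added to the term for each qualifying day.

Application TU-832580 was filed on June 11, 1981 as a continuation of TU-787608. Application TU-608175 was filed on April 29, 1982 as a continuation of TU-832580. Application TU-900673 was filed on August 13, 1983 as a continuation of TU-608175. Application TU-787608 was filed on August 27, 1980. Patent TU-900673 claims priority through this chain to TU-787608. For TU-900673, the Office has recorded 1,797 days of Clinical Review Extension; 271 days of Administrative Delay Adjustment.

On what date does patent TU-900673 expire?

2009-04-25

Earliest priority filing: 27 August 1980.
Base term: 27 August 1980 + 23 years → 27 August 2003.
Clinical Review Extension: +1797 days → 28 July 2008.
Administrative Delay Adjustment: +271 days → 25 April 2009.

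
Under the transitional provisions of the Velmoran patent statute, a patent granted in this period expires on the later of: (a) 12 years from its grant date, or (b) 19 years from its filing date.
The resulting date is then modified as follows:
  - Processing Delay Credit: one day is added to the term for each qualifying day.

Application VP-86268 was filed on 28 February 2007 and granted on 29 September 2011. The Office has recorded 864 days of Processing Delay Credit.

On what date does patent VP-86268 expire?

(a) grant + 12 years → 29 September 2023.
(b) filing + 19 years → 28 February 2026.
Later of the two: 28 February 2026.
Processing Delay Credit: +864 days → 11 July 2028.

2028-07-11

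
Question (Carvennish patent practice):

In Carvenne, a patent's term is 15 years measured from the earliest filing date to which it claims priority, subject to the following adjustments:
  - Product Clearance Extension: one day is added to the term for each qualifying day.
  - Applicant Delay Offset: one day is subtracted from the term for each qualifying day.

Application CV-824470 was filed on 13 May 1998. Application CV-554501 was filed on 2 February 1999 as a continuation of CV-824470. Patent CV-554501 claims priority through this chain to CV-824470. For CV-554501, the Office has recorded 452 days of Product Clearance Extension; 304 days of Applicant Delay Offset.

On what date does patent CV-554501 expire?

Earliest priority filing: 13 May 1998.
Base term: 13 May 1998 + 15 years → 13 May 2013.
Product Clearance Extension: +452 days → 8 August 2014.
Applicant Delay Offset: −304 days → 8 October 2013.

2013-10-08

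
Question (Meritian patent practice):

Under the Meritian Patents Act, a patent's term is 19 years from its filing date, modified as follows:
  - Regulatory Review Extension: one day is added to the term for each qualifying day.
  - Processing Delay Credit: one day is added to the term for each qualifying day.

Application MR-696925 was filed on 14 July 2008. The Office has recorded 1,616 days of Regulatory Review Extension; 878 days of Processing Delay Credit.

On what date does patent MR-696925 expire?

2034-05-12

Base term: filing date + 19 years → 14 July 2027.
Regulatory Review Extension: +1616 days → 16 December 2031.
Processing Delay Credit: +878 days → 12 May 2034.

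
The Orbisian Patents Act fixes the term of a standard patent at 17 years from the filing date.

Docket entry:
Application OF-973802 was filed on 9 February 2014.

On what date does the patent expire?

Filing date + 17 years → 9 February 2031.

2031-02-09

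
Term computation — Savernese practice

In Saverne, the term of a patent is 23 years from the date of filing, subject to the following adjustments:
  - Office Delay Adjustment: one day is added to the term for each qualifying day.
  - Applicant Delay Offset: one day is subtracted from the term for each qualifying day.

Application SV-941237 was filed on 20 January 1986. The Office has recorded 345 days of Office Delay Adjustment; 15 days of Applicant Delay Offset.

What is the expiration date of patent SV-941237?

Base term: filing date + 23 years → 20 January 2009.
Office Delay Adjustment: +345 days → 31 December 2009.
Applicant Delay Offset: −15 days → 16 December 2009.

2009-12-16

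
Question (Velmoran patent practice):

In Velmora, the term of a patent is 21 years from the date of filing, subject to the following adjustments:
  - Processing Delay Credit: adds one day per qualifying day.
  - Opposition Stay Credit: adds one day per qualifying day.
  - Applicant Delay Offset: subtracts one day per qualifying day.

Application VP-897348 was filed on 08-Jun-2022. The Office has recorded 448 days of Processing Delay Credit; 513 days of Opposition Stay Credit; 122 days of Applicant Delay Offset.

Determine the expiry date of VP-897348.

Base term: filing date + 21 years → 8 June 2043.
Processing Delay Credit: +448 days → 29 August 2044.
Opposition Stay Credit: +513 days → 24 January 2046.
Applicant Delay Offset: −122 days → 24 September 2045.

2045-09-24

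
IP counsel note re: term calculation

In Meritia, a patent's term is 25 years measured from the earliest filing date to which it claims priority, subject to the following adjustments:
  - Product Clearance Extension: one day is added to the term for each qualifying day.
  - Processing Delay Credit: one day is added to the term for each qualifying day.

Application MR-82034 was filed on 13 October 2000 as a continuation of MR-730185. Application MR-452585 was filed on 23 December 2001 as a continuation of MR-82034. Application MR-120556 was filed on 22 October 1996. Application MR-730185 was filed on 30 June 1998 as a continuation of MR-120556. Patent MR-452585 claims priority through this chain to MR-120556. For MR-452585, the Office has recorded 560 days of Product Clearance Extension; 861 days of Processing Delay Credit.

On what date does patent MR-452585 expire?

Earliest priority filing: 22 October 1996.
Base term: 22 October 1996 + 25 years → 22 October 2021.
Product Clearance Extension: +560 days → 5 May 2023.
Processing Delay Credit: +861 days → 12 September 2025.

September 12, 2025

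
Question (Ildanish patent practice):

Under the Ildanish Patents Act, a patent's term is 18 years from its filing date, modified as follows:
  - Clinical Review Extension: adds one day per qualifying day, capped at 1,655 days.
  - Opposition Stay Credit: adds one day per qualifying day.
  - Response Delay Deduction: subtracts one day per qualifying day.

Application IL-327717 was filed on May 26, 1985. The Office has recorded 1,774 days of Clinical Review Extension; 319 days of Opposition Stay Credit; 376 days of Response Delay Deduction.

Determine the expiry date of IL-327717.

Base term: filing date + 18 years → 26 May 2003.
Clinical Review Extension: 1774 days claimed exceeds the 1655-day cap, so +1655 days → 6 December 2007.
Opposition Stay Credit: +319 days → 20 October 2008.
Response Delay Deduction: −376 days → 10 October 2007.

2007-10-10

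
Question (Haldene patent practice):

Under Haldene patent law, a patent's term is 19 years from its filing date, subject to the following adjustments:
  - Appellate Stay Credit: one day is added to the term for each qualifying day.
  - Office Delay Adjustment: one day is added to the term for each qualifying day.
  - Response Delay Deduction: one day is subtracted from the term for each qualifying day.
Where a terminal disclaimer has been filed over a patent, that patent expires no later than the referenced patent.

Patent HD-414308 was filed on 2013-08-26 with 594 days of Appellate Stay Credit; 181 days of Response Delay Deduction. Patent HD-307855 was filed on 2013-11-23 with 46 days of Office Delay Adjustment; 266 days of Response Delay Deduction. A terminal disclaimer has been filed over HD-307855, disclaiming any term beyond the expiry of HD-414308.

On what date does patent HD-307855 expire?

Natural term of HD-307855:
  Base: filing + 19 years → 23 November 2032.
  Office Delay Adjustment: +46 days → 8 January 2033.
  Response Delay Deduction: −266 days → 17 April 2032.
Expiry of referenced patent HD-414308:
  Base: filing + 19 years → 26 August 2032.
  Appellate Stay Credit: +594 days → 12 April 2034.
  Response Delay Deduction: −181 days → 13 October 2033.
Terminal disclaimer: HD-307855 expires on the earlier of 17 April 2032 and 13 October 2033.

April 17, 2032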